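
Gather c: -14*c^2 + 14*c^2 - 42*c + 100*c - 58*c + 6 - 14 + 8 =0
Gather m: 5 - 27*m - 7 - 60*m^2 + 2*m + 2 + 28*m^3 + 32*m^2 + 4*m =28*m^3 - 28*m^2 - 21*m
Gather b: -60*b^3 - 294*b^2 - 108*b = -60*b^3 - 294*b^2 - 108*b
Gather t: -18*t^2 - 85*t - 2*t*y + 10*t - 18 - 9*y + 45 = -18*t^2 + t*(-2*y - 75) - 9*y + 27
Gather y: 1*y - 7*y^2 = -7*y^2 + y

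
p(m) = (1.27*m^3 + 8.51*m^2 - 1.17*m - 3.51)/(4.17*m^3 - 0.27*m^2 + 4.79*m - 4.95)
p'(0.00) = 0.92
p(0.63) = 0.55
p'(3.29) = -0.12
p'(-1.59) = 0.01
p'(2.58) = -0.16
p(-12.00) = 0.13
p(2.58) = 0.93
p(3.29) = 0.83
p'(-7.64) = -0.03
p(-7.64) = 0.03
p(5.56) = 0.65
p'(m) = (-12.51*m^2 + 0.54*m - 4.79)*(1.27*m^3 + 8.51*m^2 - 1.17*m - 3.51)/(4.17*m^3 - 0.27*m^2 + 4.79*m - 4.95)^2 + (3.81*m^2 + 17.02*m - 1.17)/(4.17*m^3 - 0.27*m^2 + 4.79*m - 4.95)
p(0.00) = 0.71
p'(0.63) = -5.87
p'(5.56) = -0.05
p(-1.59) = -0.49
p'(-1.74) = -0.06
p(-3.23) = -0.28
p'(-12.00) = -0.01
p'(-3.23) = -0.14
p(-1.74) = -0.49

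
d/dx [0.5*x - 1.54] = 0.500000000000000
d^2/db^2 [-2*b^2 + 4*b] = -4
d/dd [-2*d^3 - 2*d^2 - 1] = 2*d*(-3*d - 2)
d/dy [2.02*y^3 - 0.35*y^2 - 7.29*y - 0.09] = 6.06*y^2 - 0.7*y - 7.29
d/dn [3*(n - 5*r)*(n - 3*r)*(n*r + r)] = 3*r*(3*n^2 - 16*n*r + 2*n + 15*r^2 - 8*r)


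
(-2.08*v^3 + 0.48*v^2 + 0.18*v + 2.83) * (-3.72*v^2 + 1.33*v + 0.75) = 7.7376*v^5 - 4.552*v^4 - 1.5912*v^3 - 9.9282*v^2 + 3.8989*v + 2.1225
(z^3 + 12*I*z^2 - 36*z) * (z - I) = z^4 + 11*I*z^3 - 24*z^2 + 36*I*z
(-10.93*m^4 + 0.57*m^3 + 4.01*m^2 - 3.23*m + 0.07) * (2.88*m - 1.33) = -31.4784*m^5 + 16.1785*m^4 + 10.7907*m^3 - 14.6357*m^2 + 4.4975*m - 0.0931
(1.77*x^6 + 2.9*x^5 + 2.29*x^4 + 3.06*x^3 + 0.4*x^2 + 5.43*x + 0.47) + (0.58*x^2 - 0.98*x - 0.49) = 1.77*x^6 + 2.9*x^5 + 2.29*x^4 + 3.06*x^3 + 0.98*x^2 + 4.45*x - 0.02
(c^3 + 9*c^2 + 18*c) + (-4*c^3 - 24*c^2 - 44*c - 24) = -3*c^3 - 15*c^2 - 26*c - 24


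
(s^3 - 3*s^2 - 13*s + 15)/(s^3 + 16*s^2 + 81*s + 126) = (s^2 - 6*s + 5)/(s^2 + 13*s + 42)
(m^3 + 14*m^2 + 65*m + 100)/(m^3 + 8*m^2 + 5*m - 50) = (m + 4)/(m - 2)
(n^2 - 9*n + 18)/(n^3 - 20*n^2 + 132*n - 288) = (n - 3)/(n^2 - 14*n + 48)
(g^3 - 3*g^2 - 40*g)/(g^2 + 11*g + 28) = g*(g^2 - 3*g - 40)/(g^2 + 11*g + 28)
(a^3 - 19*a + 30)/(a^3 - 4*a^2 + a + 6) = (a + 5)/(a + 1)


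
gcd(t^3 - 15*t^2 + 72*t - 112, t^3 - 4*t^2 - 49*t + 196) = t^2 - 11*t + 28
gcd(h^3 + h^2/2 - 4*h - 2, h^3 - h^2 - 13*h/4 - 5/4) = h + 1/2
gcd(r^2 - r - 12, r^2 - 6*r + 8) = r - 4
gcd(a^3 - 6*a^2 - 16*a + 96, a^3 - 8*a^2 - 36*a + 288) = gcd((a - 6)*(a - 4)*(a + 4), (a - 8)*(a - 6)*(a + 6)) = a - 6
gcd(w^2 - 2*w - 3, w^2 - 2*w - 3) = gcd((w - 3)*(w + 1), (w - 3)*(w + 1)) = w^2 - 2*w - 3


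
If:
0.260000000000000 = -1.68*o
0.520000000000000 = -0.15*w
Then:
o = -0.15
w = -3.47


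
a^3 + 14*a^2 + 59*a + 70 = (a + 2)*(a + 5)*(a + 7)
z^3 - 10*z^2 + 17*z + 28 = (z - 7)*(z - 4)*(z + 1)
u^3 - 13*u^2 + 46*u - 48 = (u - 8)*(u - 3)*(u - 2)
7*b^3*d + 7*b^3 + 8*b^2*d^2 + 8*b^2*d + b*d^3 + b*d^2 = (b + d)*(7*b + d)*(b*d + b)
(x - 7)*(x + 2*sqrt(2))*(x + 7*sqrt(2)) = x^3 - 7*x^2 + 9*sqrt(2)*x^2 - 63*sqrt(2)*x + 28*x - 196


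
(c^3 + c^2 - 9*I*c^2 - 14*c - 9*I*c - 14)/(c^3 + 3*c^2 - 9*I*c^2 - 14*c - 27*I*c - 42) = (c + 1)/(c + 3)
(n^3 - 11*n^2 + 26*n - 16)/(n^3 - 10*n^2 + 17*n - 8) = (n - 2)/(n - 1)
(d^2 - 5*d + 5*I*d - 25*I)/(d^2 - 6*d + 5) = (d + 5*I)/(d - 1)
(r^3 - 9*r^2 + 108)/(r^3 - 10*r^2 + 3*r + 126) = (r - 6)/(r - 7)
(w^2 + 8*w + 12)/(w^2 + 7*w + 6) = (w + 2)/(w + 1)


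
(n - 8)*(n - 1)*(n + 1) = n^3 - 8*n^2 - n + 8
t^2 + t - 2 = (t - 1)*(t + 2)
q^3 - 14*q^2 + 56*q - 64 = (q - 8)*(q - 4)*(q - 2)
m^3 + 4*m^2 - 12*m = m*(m - 2)*(m + 6)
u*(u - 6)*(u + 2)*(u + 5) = u^4 + u^3 - 32*u^2 - 60*u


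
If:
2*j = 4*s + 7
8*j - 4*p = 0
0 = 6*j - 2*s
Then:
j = -7/10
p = -7/5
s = -21/10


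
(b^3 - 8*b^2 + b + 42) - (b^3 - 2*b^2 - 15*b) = -6*b^2 + 16*b + 42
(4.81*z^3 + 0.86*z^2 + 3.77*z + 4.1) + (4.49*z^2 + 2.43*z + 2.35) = 4.81*z^3 + 5.35*z^2 + 6.2*z + 6.45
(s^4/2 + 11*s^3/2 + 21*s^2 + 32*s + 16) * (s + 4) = s^5/2 + 15*s^4/2 + 43*s^3 + 116*s^2 + 144*s + 64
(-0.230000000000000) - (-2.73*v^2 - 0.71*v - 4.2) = 2.73*v^2 + 0.71*v + 3.97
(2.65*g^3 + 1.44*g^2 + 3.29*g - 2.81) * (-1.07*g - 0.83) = -2.8355*g^4 - 3.7403*g^3 - 4.7155*g^2 + 0.276000000000001*g + 2.3323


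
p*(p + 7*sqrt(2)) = p^2 + 7*sqrt(2)*p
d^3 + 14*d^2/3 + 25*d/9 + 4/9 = (d + 1/3)^2*(d + 4)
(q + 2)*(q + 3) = q^2 + 5*q + 6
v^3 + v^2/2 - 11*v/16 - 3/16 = (v - 3/4)*(v + 1/4)*(v + 1)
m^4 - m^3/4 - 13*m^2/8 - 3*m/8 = m*(m - 3/2)*(m + 1/4)*(m + 1)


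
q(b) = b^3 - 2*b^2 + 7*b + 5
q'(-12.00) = 487.00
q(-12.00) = -2095.00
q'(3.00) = 22.00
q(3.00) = 35.00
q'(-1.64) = 21.63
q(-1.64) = -16.27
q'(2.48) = 15.53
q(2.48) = 25.31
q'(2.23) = 13.00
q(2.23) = 21.75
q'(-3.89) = 67.96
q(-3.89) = -111.36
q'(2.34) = 14.07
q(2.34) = 23.24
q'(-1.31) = 17.39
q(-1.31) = -9.85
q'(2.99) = 21.86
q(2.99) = 34.78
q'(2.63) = 17.23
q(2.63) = 27.77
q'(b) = 3*b^2 - 4*b + 7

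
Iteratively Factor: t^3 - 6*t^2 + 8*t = (t)*(t^2 - 6*t + 8) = t*(t - 2)*(t - 4)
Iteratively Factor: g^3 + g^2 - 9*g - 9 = (g + 3)*(g^2 - 2*g - 3) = (g - 3)*(g + 3)*(g + 1)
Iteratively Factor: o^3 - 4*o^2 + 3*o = (o - 1)*(o^2 - 3*o) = (o - 3)*(o - 1)*(o)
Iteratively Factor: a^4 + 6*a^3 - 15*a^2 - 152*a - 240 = (a + 4)*(a^3 + 2*a^2 - 23*a - 60) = (a + 3)*(a + 4)*(a^2 - a - 20) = (a + 3)*(a + 4)^2*(a - 5)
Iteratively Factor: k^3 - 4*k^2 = (k - 4)*(k^2) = k*(k - 4)*(k)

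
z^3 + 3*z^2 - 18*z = z*(z - 3)*(z + 6)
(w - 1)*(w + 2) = w^2 + w - 2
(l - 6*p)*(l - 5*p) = l^2 - 11*l*p + 30*p^2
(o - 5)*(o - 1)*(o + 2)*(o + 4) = o^4 - 23*o^2 - 18*o + 40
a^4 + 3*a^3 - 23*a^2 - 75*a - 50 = (a - 5)*(a + 1)*(a + 2)*(a + 5)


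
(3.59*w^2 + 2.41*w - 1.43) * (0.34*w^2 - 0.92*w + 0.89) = 1.2206*w^4 - 2.4834*w^3 + 0.4917*w^2 + 3.4605*w - 1.2727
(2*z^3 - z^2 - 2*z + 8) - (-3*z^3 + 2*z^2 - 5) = 5*z^3 - 3*z^2 - 2*z + 13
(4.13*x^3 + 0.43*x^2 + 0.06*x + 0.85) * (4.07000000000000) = 16.8091*x^3 + 1.7501*x^2 + 0.2442*x + 3.4595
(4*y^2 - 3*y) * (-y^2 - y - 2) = -4*y^4 - y^3 - 5*y^2 + 6*y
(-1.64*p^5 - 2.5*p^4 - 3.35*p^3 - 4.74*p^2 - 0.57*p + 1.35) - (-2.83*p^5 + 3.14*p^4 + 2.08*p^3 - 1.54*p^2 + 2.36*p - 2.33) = 1.19*p^5 - 5.64*p^4 - 5.43*p^3 - 3.2*p^2 - 2.93*p + 3.68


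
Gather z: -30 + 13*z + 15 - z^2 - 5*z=-z^2 + 8*z - 15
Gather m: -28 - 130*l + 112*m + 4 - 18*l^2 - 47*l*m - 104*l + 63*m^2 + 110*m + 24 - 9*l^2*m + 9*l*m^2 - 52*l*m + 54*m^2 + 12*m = -18*l^2 - 234*l + m^2*(9*l + 117) + m*(-9*l^2 - 99*l + 234)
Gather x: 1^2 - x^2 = 1 - x^2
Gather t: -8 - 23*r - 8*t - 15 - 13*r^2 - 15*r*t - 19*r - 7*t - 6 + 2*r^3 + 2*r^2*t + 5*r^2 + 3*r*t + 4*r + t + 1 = 2*r^3 - 8*r^2 - 38*r + t*(2*r^2 - 12*r - 14) - 28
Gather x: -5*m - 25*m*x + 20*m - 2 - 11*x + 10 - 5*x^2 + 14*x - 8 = 15*m - 5*x^2 + x*(3 - 25*m)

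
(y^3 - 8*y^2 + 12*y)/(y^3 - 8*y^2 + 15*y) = (y^2 - 8*y + 12)/(y^2 - 8*y + 15)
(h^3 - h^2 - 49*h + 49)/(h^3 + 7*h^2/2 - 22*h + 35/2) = 2*(h - 7)/(2*h - 5)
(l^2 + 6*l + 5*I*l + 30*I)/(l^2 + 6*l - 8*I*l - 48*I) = (l + 5*I)/(l - 8*I)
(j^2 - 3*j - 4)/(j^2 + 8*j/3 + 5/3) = 3*(j - 4)/(3*j + 5)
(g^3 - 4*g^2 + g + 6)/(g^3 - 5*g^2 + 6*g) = (g + 1)/g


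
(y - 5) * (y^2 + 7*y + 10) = y^3 + 2*y^2 - 25*y - 50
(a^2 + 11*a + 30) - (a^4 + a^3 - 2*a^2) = -a^4 - a^3 + 3*a^2 + 11*a + 30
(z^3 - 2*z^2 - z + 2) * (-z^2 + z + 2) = -z^5 + 3*z^4 + z^3 - 7*z^2 + 4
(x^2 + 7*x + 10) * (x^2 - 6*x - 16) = x^4 + x^3 - 48*x^2 - 172*x - 160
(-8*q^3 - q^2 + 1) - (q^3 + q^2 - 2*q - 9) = -9*q^3 - 2*q^2 + 2*q + 10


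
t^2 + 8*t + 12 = (t + 2)*(t + 6)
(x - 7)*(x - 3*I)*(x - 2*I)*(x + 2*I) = x^4 - 7*x^3 - 3*I*x^3 + 4*x^2 + 21*I*x^2 - 28*x - 12*I*x + 84*I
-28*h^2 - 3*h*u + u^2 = (-7*h + u)*(4*h + u)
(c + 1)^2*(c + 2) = c^3 + 4*c^2 + 5*c + 2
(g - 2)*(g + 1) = g^2 - g - 2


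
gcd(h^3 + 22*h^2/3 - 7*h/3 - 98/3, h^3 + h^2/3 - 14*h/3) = h^2 + h/3 - 14/3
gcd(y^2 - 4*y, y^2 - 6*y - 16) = 1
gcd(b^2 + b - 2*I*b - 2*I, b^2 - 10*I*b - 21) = 1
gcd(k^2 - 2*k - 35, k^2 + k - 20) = k + 5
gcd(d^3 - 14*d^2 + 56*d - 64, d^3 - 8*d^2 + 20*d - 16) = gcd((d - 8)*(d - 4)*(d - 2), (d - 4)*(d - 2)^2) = d^2 - 6*d + 8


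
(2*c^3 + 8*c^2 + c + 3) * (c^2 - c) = 2*c^5 + 6*c^4 - 7*c^3 + 2*c^2 - 3*c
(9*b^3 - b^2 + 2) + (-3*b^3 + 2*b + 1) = 6*b^3 - b^2 + 2*b + 3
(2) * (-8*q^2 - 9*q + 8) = -16*q^2 - 18*q + 16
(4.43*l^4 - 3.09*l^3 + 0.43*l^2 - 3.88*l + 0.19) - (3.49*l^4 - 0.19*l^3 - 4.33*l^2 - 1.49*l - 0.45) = 0.94*l^4 - 2.9*l^3 + 4.76*l^2 - 2.39*l + 0.64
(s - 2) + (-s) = -2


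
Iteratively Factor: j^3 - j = (j)*(j^2 - 1) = j*(j - 1)*(j + 1)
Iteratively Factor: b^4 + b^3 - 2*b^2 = (b - 1)*(b^3 + 2*b^2) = b*(b - 1)*(b^2 + 2*b) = b^2*(b - 1)*(b + 2)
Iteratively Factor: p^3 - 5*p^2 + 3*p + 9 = (p + 1)*(p^2 - 6*p + 9) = (p - 3)*(p + 1)*(p - 3)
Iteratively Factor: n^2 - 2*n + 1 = (n - 1)*(n - 1)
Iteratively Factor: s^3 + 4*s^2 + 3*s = (s + 3)*(s^2 + s) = (s + 1)*(s + 3)*(s)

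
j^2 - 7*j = j*(j - 7)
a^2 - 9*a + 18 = (a - 6)*(a - 3)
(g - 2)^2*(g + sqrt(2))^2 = g^4 - 4*g^3 + 2*sqrt(2)*g^3 - 8*sqrt(2)*g^2 + 6*g^2 - 8*g + 8*sqrt(2)*g + 8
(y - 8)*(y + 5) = y^2 - 3*y - 40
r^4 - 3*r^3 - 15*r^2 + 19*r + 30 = (r - 5)*(r - 2)*(r + 1)*(r + 3)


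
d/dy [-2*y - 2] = -2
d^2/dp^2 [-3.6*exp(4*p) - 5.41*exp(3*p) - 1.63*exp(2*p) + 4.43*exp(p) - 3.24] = (-57.6*exp(3*p) - 48.69*exp(2*p) - 6.52*exp(p) + 4.43)*exp(p)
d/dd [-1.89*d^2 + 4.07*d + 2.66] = 4.07 - 3.78*d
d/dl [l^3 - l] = 3*l^2 - 1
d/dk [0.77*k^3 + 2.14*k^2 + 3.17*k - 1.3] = 2.31*k^2 + 4.28*k + 3.17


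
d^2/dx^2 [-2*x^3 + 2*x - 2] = -12*x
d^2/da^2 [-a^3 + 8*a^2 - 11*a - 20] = 16 - 6*a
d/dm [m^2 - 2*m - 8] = 2*m - 2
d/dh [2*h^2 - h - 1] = 4*h - 1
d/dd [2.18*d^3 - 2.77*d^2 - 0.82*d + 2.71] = 6.54*d^2 - 5.54*d - 0.82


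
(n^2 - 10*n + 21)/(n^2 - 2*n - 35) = (n - 3)/(n + 5)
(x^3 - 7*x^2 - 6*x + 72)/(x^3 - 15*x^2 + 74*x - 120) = (x + 3)/(x - 5)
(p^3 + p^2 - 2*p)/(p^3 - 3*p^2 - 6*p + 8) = p/(p - 4)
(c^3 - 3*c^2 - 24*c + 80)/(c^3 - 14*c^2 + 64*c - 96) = (c + 5)/(c - 6)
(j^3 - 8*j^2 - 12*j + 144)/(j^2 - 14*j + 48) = (j^2 - 2*j - 24)/(j - 8)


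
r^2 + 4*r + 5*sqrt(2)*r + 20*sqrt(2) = (r + 4)*(r + 5*sqrt(2))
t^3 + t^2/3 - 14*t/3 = t*(t - 2)*(t + 7/3)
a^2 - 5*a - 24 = (a - 8)*(a + 3)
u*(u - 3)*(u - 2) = u^3 - 5*u^2 + 6*u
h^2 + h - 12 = (h - 3)*(h + 4)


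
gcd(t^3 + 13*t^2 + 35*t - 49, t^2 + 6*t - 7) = t^2 + 6*t - 7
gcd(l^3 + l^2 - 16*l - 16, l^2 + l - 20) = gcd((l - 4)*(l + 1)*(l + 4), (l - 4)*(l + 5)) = l - 4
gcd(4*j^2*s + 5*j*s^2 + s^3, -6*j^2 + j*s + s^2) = 1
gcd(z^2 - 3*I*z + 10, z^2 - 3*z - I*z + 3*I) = 1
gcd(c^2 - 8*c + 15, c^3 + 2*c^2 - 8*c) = 1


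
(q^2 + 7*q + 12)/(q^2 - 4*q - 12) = (q^2 + 7*q + 12)/(q^2 - 4*q - 12)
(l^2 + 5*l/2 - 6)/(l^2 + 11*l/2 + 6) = (2*l - 3)/(2*l + 3)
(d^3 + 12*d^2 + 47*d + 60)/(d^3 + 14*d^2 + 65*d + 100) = (d + 3)/(d + 5)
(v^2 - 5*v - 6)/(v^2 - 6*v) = (v + 1)/v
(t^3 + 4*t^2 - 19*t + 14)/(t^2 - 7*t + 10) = (t^2 + 6*t - 7)/(t - 5)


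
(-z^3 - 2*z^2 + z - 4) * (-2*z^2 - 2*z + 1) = 2*z^5 + 6*z^4 + z^3 + 4*z^2 + 9*z - 4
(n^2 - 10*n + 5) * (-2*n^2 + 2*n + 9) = -2*n^4 + 22*n^3 - 21*n^2 - 80*n + 45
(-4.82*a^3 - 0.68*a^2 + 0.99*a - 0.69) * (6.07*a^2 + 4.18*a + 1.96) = -29.2574*a^5 - 24.2752*a^4 - 6.2803*a^3 - 1.3829*a^2 - 0.9438*a - 1.3524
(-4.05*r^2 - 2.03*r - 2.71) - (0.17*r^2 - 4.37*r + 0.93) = -4.22*r^2 + 2.34*r - 3.64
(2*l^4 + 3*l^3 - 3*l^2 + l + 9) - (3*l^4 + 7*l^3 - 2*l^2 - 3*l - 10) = -l^4 - 4*l^3 - l^2 + 4*l + 19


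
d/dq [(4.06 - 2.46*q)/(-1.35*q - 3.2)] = (18.02655*q + 42.7296)/(1.35*q + 3.2)^3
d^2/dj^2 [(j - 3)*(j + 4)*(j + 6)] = 6*j + 14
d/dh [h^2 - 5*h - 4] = 2*h - 5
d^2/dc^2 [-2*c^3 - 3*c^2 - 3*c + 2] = -12*c - 6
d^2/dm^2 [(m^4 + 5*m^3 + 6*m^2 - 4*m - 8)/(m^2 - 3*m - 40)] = 2*(m^6 - 9*m^5 - 93*m^4 + 1219*m^3 + 12096*m^2 + 23592*m + 9688)/(m^6 - 9*m^5 - 93*m^4 + 693*m^3 + 3720*m^2 - 14400*m - 64000)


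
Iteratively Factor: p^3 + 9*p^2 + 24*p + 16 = (p + 4)*(p^2 + 5*p + 4) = (p + 4)^2*(p + 1)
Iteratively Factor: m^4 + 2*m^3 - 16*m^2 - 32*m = (m)*(m^3 + 2*m^2 - 16*m - 32) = m*(m + 4)*(m^2 - 2*m - 8) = m*(m + 2)*(m + 4)*(m - 4)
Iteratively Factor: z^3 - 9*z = (z - 3)*(z^2 + 3*z) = (z - 3)*(z + 3)*(z)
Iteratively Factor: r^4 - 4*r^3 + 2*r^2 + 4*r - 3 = (r + 1)*(r^3 - 5*r^2 + 7*r - 3) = (r - 3)*(r + 1)*(r^2 - 2*r + 1) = (r - 3)*(r - 1)*(r + 1)*(r - 1)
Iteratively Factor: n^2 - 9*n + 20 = (n - 4)*(n - 5)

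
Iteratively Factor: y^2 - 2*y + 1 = (y - 1)*(y - 1)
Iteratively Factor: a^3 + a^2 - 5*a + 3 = (a - 1)*(a^2 + 2*a - 3) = (a - 1)^2*(a + 3)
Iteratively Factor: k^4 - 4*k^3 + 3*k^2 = (k)*(k^3 - 4*k^2 + 3*k) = k*(k - 1)*(k^2 - 3*k) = k^2*(k - 1)*(k - 3)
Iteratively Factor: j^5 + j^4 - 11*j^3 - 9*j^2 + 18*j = (j - 1)*(j^4 + 2*j^3 - 9*j^2 - 18*j) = (j - 3)*(j - 1)*(j^3 + 5*j^2 + 6*j) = (j - 3)*(j - 1)*(j + 2)*(j^2 + 3*j) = (j - 3)*(j - 1)*(j + 2)*(j + 3)*(j)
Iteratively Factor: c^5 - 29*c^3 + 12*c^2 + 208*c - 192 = (c - 1)*(c^4 + c^3 - 28*c^2 - 16*c + 192) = (c - 1)*(c + 4)*(c^3 - 3*c^2 - 16*c + 48) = (c - 3)*(c - 1)*(c + 4)*(c^2 - 16) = (c - 3)*(c - 1)*(c + 4)^2*(c - 4)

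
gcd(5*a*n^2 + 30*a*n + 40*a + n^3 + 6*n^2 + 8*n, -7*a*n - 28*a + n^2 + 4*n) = n + 4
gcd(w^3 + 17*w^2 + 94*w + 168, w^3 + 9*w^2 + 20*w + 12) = w + 6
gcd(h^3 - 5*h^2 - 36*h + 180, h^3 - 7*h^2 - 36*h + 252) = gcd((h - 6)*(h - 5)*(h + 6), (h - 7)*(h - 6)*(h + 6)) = h^2 - 36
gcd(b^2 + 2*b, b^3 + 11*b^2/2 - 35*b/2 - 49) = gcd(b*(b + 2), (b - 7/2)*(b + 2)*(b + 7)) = b + 2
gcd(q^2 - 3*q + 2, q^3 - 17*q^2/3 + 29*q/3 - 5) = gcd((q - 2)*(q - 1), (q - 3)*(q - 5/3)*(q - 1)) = q - 1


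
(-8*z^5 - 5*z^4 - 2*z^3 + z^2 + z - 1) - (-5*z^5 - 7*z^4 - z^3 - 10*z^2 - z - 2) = -3*z^5 + 2*z^4 - z^3 + 11*z^2 + 2*z + 1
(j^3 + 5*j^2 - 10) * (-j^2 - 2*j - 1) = -j^5 - 7*j^4 - 11*j^3 + 5*j^2 + 20*j + 10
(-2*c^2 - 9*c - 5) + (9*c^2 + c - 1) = 7*c^2 - 8*c - 6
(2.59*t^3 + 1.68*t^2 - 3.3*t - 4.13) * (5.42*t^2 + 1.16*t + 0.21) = 14.0378*t^5 + 12.11*t^4 - 15.3933*t^3 - 25.8598*t^2 - 5.4838*t - 0.8673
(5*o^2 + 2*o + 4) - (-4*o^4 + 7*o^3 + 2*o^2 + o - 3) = 4*o^4 - 7*o^3 + 3*o^2 + o + 7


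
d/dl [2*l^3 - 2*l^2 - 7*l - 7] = 6*l^2 - 4*l - 7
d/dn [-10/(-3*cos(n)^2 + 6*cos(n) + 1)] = 60*(cos(n) - 1)*sin(n)/(-3*cos(n)^2 + 6*cos(n) + 1)^2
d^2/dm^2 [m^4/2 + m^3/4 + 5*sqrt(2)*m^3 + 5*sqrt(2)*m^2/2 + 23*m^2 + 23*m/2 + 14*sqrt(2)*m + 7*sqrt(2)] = 6*m^2 + 3*m/2 + 30*sqrt(2)*m + 5*sqrt(2) + 46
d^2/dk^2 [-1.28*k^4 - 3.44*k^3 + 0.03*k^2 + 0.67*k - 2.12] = -15.36*k^2 - 20.64*k + 0.06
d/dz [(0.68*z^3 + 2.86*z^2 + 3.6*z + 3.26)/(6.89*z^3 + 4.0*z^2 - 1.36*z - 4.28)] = (-16.9854*z^4 - 51.4576*z^3 - 94.405*z^2 - 50.5616*z - 10.9744)/(47.4721*z^6 + 55.12*z^5 - 2.7408*z^4 - 69.8584*z^3 - 32.3904*z^2 + 11.6416*z + 18.3184)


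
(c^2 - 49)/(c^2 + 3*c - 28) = (c - 7)/(c - 4)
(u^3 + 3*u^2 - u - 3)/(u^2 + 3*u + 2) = (u^2 + 2*u - 3)/(u + 2)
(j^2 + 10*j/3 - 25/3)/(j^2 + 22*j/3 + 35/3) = (3*j - 5)/(3*j + 7)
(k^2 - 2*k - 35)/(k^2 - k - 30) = (k - 7)/(k - 6)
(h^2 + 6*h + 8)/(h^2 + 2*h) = (h + 4)/h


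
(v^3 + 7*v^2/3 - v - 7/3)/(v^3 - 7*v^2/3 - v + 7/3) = (3*v + 7)/(3*v - 7)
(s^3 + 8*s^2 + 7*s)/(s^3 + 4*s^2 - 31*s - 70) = s*(s + 1)/(s^2 - 3*s - 10)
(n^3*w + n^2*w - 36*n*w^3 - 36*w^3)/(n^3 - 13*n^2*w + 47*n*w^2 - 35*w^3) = w*(n^3 + n^2 - 36*n*w^2 - 36*w^2)/(n^3 - 13*n^2*w + 47*n*w^2 - 35*w^3)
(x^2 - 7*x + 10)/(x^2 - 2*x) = (x - 5)/x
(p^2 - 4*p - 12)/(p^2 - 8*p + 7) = (p^2 - 4*p - 12)/(p^2 - 8*p + 7)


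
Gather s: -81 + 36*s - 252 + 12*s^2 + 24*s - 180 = 12*s^2 + 60*s - 513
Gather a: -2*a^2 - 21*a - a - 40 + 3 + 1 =-2*a^2 - 22*a - 36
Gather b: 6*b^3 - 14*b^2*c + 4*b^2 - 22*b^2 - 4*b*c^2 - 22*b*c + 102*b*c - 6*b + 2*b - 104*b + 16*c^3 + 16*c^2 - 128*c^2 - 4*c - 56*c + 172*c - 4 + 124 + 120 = 6*b^3 + b^2*(-14*c - 18) + b*(-4*c^2 + 80*c - 108) + 16*c^3 - 112*c^2 + 112*c + 240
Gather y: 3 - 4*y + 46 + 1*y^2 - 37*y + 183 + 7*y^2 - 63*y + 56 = 8*y^2 - 104*y + 288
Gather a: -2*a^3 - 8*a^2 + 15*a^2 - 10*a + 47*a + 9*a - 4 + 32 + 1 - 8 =-2*a^3 + 7*a^2 + 46*a + 21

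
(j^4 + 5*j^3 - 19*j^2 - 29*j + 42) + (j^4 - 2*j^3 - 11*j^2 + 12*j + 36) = 2*j^4 + 3*j^3 - 30*j^2 - 17*j + 78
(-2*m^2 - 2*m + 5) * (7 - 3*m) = 6*m^3 - 8*m^2 - 29*m + 35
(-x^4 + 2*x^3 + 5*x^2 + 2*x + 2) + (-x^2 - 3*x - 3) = -x^4 + 2*x^3 + 4*x^2 - x - 1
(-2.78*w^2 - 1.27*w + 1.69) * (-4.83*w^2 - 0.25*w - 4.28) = 13.4274*w^4 + 6.8291*w^3 + 4.0532*w^2 + 5.0131*w - 7.2332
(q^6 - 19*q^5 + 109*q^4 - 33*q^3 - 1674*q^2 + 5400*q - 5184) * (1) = q^6 - 19*q^5 + 109*q^4 - 33*q^3 - 1674*q^2 + 5400*q - 5184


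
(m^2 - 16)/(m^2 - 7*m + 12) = (m + 4)/(m - 3)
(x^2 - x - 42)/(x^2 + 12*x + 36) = (x - 7)/(x + 6)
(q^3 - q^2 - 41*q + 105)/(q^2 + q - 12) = (q^2 + 2*q - 35)/(q + 4)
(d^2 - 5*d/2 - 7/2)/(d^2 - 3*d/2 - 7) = (d + 1)/(d + 2)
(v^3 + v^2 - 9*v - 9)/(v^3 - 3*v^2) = 1 + 4/v + 3/v^2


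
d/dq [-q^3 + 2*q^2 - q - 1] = -3*q^2 + 4*q - 1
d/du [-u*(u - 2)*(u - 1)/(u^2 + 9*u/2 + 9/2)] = 4*(-u^4 - 9*u^3 + 2*u^2 + 27*u - 9)/(4*u^4 + 36*u^3 + 117*u^2 + 162*u + 81)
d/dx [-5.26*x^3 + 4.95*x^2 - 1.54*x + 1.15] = -15.78*x^2 + 9.9*x - 1.54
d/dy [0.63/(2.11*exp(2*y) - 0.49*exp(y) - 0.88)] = (0.3087 - 2.6586*exp(y))*exp(y)/(-2.11*exp(2*y) + 0.49*exp(y) + 0.88)^2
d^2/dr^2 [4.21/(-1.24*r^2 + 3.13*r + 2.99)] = (-12.946592*r^2 + 32.679704*r + 4.21*(2.48*r - 3.13)*(4.96*r - 6.26) + 31.217992)/(-1.24*r^2 + 3.13*r + 2.99)^3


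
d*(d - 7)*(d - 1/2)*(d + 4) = d^4 - 7*d^3/2 - 53*d^2/2 + 14*d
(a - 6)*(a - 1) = a^2 - 7*a + 6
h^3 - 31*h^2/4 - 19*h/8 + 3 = (h - 8)*(h - 1/2)*(h + 3/4)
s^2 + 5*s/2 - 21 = (s - 7/2)*(s + 6)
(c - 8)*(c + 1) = c^2 - 7*c - 8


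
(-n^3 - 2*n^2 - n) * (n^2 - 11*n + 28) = -n^5 + 9*n^4 - 7*n^3 - 45*n^2 - 28*n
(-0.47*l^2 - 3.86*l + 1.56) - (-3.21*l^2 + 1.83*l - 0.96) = 2.74*l^2 - 5.69*l + 2.52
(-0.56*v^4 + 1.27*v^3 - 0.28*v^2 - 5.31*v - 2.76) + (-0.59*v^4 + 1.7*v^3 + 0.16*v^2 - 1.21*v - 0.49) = -1.15*v^4 + 2.97*v^3 - 0.12*v^2 - 6.52*v - 3.25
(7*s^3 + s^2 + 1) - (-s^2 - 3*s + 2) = 7*s^3 + 2*s^2 + 3*s - 1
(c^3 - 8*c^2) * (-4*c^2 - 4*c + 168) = -4*c^5 + 28*c^4 + 200*c^3 - 1344*c^2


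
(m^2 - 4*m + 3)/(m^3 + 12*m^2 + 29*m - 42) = (m - 3)/(m^2 + 13*m + 42)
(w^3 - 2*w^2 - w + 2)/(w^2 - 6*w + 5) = (w^2 - w - 2)/(w - 5)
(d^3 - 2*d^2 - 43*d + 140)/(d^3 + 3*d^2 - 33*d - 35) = (d - 4)/(d + 1)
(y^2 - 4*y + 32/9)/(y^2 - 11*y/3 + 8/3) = (y - 4/3)/(y - 1)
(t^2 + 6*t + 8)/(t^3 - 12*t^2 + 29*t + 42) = (t^2 + 6*t + 8)/(t^3 - 12*t^2 + 29*t + 42)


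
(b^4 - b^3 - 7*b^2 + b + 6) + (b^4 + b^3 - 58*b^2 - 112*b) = 2*b^4 - 65*b^2 - 111*b + 6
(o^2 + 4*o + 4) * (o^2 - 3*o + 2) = o^4 + o^3 - 6*o^2 - 4*o + 8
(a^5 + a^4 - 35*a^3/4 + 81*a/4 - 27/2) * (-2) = -2*a^5 - 2*a^4 + 35*a^3/2 - 81*a/2 + 27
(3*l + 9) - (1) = 3*l + 8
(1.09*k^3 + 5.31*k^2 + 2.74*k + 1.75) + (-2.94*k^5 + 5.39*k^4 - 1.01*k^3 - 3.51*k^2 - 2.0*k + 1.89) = -2.94*k^5 + 5.39*k^4 + 0.0800000000000001*k^3 + 1.8*k^2 + 0.74*k + 3.64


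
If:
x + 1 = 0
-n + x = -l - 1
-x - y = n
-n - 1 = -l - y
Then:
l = 0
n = 0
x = -1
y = 1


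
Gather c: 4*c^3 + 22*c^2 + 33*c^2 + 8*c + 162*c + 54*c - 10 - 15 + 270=4*c^3 + 55*c^2 + 224*c + 245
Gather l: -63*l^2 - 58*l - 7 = -63*l^2 - 58*l - 7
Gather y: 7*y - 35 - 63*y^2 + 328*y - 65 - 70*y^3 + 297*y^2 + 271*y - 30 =-70*y^3 + 234*y^2 + 606*y - 130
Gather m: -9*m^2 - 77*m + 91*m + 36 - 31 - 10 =-9*m^2 + 14*m - 5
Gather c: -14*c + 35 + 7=42 - 14*c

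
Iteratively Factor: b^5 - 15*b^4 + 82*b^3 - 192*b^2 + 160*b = (b)*(b^4 - 15*b^3 + 82*b^2 - 192*b + 160) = b*(b - 4)*(b^3 - 11*b^2 + 38*b - 40) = b*(b - 5)*(b - 4)*(b^2 - 6*b + 8) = b*(b - 5)*(b - 4)*(b - 2)*(b - 4)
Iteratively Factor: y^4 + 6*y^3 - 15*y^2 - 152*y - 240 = (y + 4)*(y^3 + 2*y^2 - 23*y - 60) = (y + 4)^2*(y^2 - 2*y - 15) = (y - 5)*(y + 4)^2*(y + 3)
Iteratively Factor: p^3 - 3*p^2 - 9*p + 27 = (p - 3)*(p^2 - 9) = (p - 3)*(p + 3)*(p - 3)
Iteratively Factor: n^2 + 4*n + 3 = (n + 1)*(n + 3)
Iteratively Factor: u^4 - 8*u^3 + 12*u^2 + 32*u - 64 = (u - 2)*(u^3 - 6*u^2 + 32) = (u - 2)*(u + 2)*(u^2 - 8*u + 16) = (u - 4)*(u - 2)*(u + 2)*(u - 4)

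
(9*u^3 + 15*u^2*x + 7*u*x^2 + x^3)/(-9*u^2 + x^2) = (3*u^2 + 4*u*x + x^2)/(-3*u + x)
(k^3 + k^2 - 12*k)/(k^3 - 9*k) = (k + 4)/(k + 3)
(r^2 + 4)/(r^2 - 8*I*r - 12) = (r + 2*I)/(r - 6*I)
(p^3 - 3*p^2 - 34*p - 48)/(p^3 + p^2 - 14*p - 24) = (p - 8)/(p - 4)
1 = 1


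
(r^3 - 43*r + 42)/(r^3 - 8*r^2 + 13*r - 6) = (r + 7)/(r - 1)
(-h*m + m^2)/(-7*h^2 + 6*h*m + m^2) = m/(7*h + m)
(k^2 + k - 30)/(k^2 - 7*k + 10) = (k + 6)/(k - 2)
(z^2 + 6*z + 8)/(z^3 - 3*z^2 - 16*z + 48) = (z + 2)/(z^2 - 7*z + 12)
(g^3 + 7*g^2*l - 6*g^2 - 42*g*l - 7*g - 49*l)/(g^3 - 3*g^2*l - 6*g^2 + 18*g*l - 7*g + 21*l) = (g + 7*l)/(g - 3*l)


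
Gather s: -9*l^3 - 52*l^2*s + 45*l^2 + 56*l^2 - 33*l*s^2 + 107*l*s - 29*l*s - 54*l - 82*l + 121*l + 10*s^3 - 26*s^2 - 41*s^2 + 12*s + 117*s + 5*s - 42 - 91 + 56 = -9*l^3 + 101*l^2 - 15*l + 10*s^3 + s^2*(-33*l - 67) + s*(-52*l^2 + 78*l + 134) - 77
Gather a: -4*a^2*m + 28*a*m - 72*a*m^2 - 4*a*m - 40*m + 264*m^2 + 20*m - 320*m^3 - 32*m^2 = -4*a^2*m + a*(-72*m^2 + 24*m) - 320*m^3 + 232*m^2 - 20*m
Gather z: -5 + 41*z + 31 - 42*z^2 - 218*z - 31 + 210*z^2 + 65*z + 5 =168*z^2 - 112*z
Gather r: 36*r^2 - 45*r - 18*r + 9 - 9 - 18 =36*r^2 - 63*r - 18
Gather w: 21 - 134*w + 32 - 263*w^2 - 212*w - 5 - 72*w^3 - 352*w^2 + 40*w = -72*w^3 - 615*w^2 - 306*w + 48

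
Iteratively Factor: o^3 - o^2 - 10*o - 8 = (o + 2)*(o^2 - 3*o - 4) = (o - 4)*(o + 2)*(o + 1)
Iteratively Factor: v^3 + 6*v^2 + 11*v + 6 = (v + 3)*(v^2 + 3*v + 2) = (v + 1)*(v + 3)*(v + 2)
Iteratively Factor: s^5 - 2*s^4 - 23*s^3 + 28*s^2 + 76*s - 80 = (s - 5)*(s^4 + 3*s^3 - 8*s^2 - 12*s + 16) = (s - 5)*(s - 2)*(s^3 + 5*s^2 + 2*s - 8) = (s - 5)*(s - 2)*(s - 1)*(s^2 + 6*s + 8) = (s - 5)*(s - 2)*(s - 1)*(s + 2)*(s + 4)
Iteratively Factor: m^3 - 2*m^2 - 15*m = (m + 3)*(m^2 - 5*m) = (m - 5)*(m + 3)*(m)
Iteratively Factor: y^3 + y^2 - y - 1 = (y - 1)*(y^2 + 2*y + 1) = (y - 1)*(y + 1)*(y + 1)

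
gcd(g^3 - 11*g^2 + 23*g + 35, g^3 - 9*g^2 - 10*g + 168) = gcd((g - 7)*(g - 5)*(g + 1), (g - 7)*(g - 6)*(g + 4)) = g - 7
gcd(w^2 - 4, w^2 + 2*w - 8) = w - 2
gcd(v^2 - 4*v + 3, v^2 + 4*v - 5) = v - 1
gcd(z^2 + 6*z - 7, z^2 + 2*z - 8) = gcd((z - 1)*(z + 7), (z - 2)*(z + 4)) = 1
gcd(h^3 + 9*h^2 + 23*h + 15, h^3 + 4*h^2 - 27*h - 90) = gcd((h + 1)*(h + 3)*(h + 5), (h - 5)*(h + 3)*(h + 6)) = h + 3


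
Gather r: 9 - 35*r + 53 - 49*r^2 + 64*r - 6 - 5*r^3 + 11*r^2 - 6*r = -5*r^3 - 38*r^2 + 23*r + 56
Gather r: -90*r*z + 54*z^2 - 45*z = -90*r*z + 54*z^2 - 45*z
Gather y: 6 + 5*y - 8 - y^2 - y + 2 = -y^2 + 4*y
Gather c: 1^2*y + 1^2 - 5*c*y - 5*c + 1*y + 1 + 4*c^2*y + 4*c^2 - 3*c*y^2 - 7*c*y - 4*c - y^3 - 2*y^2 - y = c^2*(4*y + 4) + c*(-3*y^2 - 12*y - 9) - y^3 - 2*y^2 + y + 2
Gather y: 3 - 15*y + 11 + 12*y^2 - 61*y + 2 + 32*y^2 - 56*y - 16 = 44*y^2 - 132*y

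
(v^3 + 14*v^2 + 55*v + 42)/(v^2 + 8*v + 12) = (v^2 + 8*v + 7)/(v + 2)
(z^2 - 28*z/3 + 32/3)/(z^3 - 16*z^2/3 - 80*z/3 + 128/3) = 1/(z + 4)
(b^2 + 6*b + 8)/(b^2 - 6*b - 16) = (b + 4)/(b - 8)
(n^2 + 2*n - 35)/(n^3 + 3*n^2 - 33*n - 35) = 1/(n + 1)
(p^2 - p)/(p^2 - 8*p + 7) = p/(p - 7)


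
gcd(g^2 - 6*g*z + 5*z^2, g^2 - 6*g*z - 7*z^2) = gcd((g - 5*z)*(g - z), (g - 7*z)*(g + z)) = 1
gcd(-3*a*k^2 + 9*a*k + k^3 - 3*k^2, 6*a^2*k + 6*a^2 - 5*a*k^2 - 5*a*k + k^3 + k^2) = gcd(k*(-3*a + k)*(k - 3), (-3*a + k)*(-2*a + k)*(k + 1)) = 3*a - k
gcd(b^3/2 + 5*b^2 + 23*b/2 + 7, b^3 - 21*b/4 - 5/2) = b + 2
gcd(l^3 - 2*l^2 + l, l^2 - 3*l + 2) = l - 1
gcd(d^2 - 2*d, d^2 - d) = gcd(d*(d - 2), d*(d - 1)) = d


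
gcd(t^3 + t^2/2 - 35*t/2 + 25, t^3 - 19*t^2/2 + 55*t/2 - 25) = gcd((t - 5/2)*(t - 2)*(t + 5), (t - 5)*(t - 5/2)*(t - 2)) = t^2 - 9*t/2 + 5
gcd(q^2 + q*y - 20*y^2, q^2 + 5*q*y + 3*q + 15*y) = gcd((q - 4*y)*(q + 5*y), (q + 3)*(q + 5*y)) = q + 5*y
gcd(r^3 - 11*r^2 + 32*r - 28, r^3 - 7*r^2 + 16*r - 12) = r^2 - 4*r + 4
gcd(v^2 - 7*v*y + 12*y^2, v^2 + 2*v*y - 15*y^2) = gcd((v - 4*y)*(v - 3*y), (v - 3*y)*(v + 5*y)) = -v + 3*y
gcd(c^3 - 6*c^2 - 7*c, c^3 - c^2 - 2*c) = c^2 + c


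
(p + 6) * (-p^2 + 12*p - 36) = -p^3 + 6*p^2 + 36*p - 216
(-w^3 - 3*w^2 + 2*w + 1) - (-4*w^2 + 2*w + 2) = -w^3 + w^2 - 1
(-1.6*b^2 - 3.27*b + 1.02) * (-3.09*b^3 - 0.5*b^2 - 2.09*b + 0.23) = 4.944*b^5 + 10.9043*b^4 + 1.8272*b^3 + 5.9563*b^2 - 2.8839*b + 0.2346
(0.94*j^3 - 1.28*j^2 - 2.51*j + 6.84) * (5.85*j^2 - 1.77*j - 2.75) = 5.499*j^5 - 9.1518*j^4 - 15.0029*j^3 + 47.9767*j^2 - 5.2043*j - 18.81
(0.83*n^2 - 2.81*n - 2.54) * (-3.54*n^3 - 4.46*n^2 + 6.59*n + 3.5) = -2.9382*n^5 + 6.2456*n^4 + 26.9939*n^3 - 4.2845*n^2 - 26.5736*n - 8.89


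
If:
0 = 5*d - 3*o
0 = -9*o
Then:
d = 0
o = 0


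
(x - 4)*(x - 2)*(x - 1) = x^3 - 7*x^2 + 14*x - 8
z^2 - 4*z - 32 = (z - 8)*(z + 4)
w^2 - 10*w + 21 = (w - 7)*(w - 3)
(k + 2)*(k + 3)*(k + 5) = k^3 + 10*k^2 + 31*k + 30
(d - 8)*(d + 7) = d^2 - d - 56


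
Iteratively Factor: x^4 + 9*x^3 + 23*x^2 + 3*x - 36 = (x + 4)*(x^3 + 5*x^2 + 3*x - 9) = (x - 1)*(x + 4)*(x^2 + 6*x + 9) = (x - 1)*(x + 3)*(x + 4)*(x + 3)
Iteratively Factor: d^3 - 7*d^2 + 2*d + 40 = (d - 5)*(d^2 - 2*d - 8) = (d - 5)*(d + 2)*(d - 4)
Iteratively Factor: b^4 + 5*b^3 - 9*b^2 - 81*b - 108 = (b + 3)*(b^3 + 2*b^2 - 15*b - 36) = (b + 3)^2*(b^2 - b - 12) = (b - 4)*(b + 3)^2*(b + 3)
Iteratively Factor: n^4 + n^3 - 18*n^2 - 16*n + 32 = (n + 2)*(n^3 - n^2 - 16*n + 16) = (n + 2)*(n + 4)*(n^2 - 5*n + 4) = (n - 1)*(n + 2)*(n + 4)*(n - 4)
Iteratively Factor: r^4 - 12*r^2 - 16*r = (r - 4)*(r^3 + 4*r^2 + 4*r) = (r - 4)*(r + 2)*(r^2 + 2*r) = r*(r - 4)*(r + 2)*(r + 2)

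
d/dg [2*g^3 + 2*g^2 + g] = 6*g^2 + 4*g + 1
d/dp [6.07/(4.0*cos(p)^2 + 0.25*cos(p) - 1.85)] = (48.56*cos(p) + 1.5175)*sin(p)/(4.0*cos(p)^2 + 0.25*cos(p) - 1.85)^2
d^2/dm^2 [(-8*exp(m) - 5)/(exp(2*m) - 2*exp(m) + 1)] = (-8*exp(2*m) - 52*exp(m) - 18)*exp(m)/(exp(4*m) - 4*exp(3*m) + 6*exp(2*m) - 4*exp(m) + 1)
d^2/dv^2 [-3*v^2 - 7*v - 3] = -6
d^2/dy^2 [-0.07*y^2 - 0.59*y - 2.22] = -0.140000000000000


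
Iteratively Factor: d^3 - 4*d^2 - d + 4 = (d - 1)*(d^2 - 3*d - 4) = (d - 1)*(d + 1)*(d - 4)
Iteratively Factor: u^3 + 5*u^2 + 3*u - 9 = (u - 1)*(u^2 + 6*u + 9) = (u - 1)*(u + 3)*(u + 3)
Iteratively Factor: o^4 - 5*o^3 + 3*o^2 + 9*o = (o + 1)*(o^3 - 6*o^2 + 9*o) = (o - 3)*(o + 1)*(o^2 - 3*o) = o*(o - 3)*(o + 1)*(o - 3)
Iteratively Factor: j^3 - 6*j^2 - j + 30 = (j - 5)*(j^2 - j - 6) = (j - 5)*(j + 2)*(j - 3)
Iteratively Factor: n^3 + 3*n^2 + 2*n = (n + 2)*(n^2 + n) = (n + 1)*(n + 2)*(n)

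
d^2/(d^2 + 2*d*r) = d/(d + 2*r)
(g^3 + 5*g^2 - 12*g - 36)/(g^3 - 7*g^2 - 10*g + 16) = (g^2 + 3*g - 18)/(g^2 - 9*g + 8)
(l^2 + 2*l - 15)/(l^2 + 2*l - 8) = (l^2 + 2*l - 15)/(l^2 + 2*l - 8)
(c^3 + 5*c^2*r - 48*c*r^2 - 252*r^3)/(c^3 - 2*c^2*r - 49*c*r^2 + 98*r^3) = (-c^2 - 12*c*r - 36*r^2)/(-c^2 - 5*c*r + 14*r^2)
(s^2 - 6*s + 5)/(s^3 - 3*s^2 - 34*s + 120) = (s - 1)/(s^2 + 2*s - 24)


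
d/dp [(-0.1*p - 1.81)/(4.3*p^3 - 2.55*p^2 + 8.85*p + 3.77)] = (0.86*p^3 + 23.094*p^2 - 9.231*p + 15.6415)/(18.49*p^6 - 21.93*p^5 + 82.6125*p^4 - 12.713*p^3 + 59.0955*p^2 + 66.729*p + 14.2129)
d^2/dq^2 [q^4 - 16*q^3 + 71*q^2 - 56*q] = 12*q^2 - 96*q + 142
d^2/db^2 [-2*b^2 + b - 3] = -4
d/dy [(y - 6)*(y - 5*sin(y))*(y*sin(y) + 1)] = (6 - y)*(y*sin(y) + 1)*(5*cos(y) - 1) + (y - 6)*(y - 5*sin(y))*(y*cos(y) + sin(y)) + (y - 5*sin(y))*(y*sin(y) + 1)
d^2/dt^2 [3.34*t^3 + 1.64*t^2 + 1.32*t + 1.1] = 20.04*t + 3.28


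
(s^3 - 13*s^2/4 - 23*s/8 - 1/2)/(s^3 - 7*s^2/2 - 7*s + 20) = (8*s^2 + 6*s + 1)/(4*(2*s^2 + s - 10))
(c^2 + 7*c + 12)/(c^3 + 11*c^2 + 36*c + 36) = (c + 4)/(c^2 + 8*c + 12)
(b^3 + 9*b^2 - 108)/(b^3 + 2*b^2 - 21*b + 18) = (b + 6)/(b - 1)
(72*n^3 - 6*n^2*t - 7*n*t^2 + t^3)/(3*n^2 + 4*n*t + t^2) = (24*n^2 - 10*n*t + t^2)/(n + t)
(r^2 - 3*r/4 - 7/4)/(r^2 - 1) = (r - 7/4)/(r - 1)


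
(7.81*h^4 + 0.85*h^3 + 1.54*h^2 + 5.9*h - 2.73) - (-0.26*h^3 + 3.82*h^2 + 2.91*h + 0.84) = 7.81*h^4 + 1.11*h^3 - 2.28*h^2 + 2.99*h - 3.57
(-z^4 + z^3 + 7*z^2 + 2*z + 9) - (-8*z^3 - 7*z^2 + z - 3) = -z^4 + 9*z^3 + 14*z^2 + z + 12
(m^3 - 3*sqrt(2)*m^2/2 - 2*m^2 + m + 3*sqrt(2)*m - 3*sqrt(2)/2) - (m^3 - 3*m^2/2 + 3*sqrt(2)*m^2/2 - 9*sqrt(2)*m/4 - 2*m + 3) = -3*sqrt(2)*m^2 - m^2/2 + 3*m + 21*sqrt(2)*m/4 - 3 - 3*sqrt(2)/2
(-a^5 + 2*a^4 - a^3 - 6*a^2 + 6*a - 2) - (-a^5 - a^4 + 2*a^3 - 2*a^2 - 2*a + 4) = 3*a^4 - 3*a^3 - 4*a^2 + 8*a - 6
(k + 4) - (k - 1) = 5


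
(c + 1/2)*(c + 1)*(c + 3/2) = c^3 + 3*c^2 + 11*c/4 + 3/4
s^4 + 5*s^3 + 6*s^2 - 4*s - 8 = (s - 1)*(s + 2)^3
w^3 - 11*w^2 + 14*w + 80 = (w - 8)*(w - 5)*(w + 2)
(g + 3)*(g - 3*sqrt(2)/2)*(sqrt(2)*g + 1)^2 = 2*g^4 - sqrt(2)*g^3 + 6*g^3 - 5*g^2 - 3*sqrt(2)*g^2 - 15*g - 3*sqrt(2)*g/2 - 9*sqrt(2)/2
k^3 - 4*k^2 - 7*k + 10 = (k - 5)*(k - 1)*(k + 2)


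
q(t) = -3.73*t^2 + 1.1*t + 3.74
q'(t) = 1.1 - 7.46*t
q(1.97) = -8.57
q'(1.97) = -13.60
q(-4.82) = -88.22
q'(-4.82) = 37.06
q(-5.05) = -96.94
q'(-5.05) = 38.77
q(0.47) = 3.43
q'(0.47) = -2.41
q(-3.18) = -37.48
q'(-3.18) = 24.82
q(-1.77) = -9.89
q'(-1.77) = 14.30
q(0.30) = 3.73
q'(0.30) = -1.14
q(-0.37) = 2.82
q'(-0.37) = 3.86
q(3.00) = -26.53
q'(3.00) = -21.28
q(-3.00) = -33.13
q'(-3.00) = 23.48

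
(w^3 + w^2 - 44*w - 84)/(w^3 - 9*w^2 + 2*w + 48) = (w^2 - w - 42)/(w^2 - 11*w + 24)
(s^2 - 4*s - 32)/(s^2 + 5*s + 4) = (s - 8)/(s + 1)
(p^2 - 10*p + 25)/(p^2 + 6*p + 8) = (p^2 - 10*p + 25)/(p^2 + 6*p + 8)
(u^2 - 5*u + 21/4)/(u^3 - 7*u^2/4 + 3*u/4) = (4*u^2 - 20*u + 21)/(u*(4*u^2 - 7*u + 3))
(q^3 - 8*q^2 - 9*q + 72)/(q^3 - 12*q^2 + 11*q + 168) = (q - 3)/(q - 7)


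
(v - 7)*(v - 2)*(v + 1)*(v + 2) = v^4 - 6*v^3 - 11*v^2 + 24*v + 28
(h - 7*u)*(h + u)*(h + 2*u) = h^3 - 4*h^2*u - 19*h*u^2 - 14*u^3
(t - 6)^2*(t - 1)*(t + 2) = t^4 - 11*t^3 + 22*t^2 + 60*t - 72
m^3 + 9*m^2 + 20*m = m*(m + 4)*(m + 5)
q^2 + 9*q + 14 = (q + 2)*(q + 7)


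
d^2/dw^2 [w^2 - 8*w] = 2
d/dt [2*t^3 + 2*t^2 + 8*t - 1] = 6*t^2 + 4*t + 8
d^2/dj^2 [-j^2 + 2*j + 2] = -2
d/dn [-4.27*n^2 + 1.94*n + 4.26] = 1.94 - 8.54*n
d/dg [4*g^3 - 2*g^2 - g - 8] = 12*g^2 - 4*g - 1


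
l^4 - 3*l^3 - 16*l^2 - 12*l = l*(l - 6)*(l + 1)*(l + 2)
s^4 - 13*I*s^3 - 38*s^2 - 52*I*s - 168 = (s - 7*I)*(s - 6*I)*(s - 2*I)*(s + 2*I)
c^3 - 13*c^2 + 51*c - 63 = (c - 7)*(c - 3)^2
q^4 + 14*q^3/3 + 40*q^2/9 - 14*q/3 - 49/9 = (q - 1)*(q + 1)*(q + 7/3)^2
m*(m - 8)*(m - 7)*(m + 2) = m^4 - 13*m^3 + 26*m^2 + 112*m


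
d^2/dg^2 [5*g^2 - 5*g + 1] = 10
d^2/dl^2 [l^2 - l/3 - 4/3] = 2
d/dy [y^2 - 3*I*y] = 2*y - 3*I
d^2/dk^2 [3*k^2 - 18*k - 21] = 6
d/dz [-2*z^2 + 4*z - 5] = 4 - 4*z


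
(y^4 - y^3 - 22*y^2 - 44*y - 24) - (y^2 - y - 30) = y^4 - y^3 - 23*y^2 - 43*y + 6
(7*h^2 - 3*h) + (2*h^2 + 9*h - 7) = 9*h^2 + 6*h - 7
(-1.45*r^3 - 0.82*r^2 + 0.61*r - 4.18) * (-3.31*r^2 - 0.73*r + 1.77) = 4.7995*r^5 + 3.7727*r^4 - 3.987*r^3 + 11.9391*r^2 + 4.1311*r - 7.3986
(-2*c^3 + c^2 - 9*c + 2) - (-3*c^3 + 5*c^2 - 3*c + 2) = c^3 - 4*c^2 - 6*c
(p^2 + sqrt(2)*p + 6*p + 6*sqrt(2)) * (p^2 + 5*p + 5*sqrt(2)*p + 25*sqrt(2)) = p^4 + 6*sqrt(2)*p^3 + 11*p^3 + 40*p^2 + 66*sqrt(2)*p^2 + 110*p + 180*sqrt(2)*p + 300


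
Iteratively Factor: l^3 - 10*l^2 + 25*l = (l)*(l^2 - 10*l + 25) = l*(l - 5)*(l - 5)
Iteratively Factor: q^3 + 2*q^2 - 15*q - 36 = (q + 3)*(q^2 - q - 12) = (q + 3)^2*(q - 4)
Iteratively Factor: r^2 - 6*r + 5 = (r - 5)*(r - 1)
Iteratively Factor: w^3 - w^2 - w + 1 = (w + 1)*(w^2 - 2*w + 1) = (w - 1)*(w + 1)*(w - 1)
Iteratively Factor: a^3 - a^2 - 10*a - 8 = (a + 2)*(a^2 - 3*a - 4) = (a - 4)*(a + 2)*(a + 1)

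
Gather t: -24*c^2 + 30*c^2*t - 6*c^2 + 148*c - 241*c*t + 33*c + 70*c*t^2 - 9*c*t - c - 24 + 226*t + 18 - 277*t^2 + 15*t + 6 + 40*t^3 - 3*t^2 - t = -30*c^2 + 180*c + 40*t^3 + t^2*(70*c - 280) + t*(30*c^2 - 250*c + 240)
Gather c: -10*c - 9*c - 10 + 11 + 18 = 19 - 19*c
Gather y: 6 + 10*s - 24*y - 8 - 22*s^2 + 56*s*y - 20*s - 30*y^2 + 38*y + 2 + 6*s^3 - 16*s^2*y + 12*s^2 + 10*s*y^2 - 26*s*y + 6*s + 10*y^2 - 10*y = 6*s^3 - 10*s^2 - 4*s + y^2*(10*s - 20) + y*(-16*s^2 + 30*s + 4)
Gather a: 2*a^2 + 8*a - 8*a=2*a^2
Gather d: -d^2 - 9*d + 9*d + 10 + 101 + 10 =121 - d^2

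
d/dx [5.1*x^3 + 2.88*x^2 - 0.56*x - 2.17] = 15.3*x^2 + 5.76*x - 0.56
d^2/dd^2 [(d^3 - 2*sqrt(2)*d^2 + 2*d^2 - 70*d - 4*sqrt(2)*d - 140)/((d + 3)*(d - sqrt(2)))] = 2*(-69*d^3 + sqrt(2)*d^3 - 438*d^2 - 9*sqrt(2)*d^2 - 1278*d - 210*sqrt(2)*d - 1156 - 222*sqrt(2))/(d^6 - 3*sqrt(2)*d^5 + 9*d^5 - 27*sqrt(2)*d^4 + 33*d^4 - 83*sqrt(2)*d^3 + 81*d^3 - 99*sqrt(2)*d^2 + 162*d^2 - 54*sqrt(2)*d + 162*d - 54*sqrt(2))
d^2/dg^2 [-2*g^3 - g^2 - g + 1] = -12*g - 2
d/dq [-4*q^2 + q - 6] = 1 - 8*q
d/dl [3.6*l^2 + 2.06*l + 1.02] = 7.2*l + 2.06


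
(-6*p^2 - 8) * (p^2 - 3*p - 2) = -6*p^4 + 18*p^3 + 4*p^2 + 24*p + 16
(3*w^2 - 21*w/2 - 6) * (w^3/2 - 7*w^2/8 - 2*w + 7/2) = 3*w^5/2 - 63*w^4/8 + 3*w^3/16 + 147*w^2/4 - 99*w/4 - 21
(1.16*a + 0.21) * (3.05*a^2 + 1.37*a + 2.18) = 3.538*a^3 + 2.2297*a^2 + 2.8165*a + 0.4578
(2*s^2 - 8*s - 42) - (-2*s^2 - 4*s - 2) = 4*s^2 - 4*s - 40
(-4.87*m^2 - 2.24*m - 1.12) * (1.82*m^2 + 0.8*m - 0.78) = -8.8634*m^4 - 7.9728*m^3 - 0.0318000000000001*m^2 + 0.8512*m + 0.8736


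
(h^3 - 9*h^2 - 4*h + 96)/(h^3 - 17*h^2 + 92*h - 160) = (h + 3)/(h - 5)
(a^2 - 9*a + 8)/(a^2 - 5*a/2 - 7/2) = 2*(-a^2 + 9*a - 8)/(-2*a^2 + 5*a + 7)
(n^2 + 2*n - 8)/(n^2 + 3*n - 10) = (n + 4)/(n + 5)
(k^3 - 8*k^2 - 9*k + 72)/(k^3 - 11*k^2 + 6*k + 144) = (k - 3)/(k - 6)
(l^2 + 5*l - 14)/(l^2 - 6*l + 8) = (l + 7)/(l - 4)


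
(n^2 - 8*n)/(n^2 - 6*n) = (n - 8)/(n - 6)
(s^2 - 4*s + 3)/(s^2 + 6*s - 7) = (s - 3)/(s + 7)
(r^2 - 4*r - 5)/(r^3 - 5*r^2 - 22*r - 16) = (r - 5)/(r^2 - 6*r - 16)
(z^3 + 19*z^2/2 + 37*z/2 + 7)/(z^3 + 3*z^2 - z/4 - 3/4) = 2*(z^2 + 9*z + 14)/(2*z^2 + 5*z - 3)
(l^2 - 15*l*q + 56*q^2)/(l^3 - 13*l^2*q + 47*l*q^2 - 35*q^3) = (l - 8*q)/(l^2 - 6*l*q + 5*q^2)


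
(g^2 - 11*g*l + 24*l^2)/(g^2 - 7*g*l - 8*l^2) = (g - 3*l)/(g + l)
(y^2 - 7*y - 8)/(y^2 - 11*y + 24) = (y + 1)/(y - 3)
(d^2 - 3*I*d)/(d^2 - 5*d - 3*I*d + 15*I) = d/(d - 5)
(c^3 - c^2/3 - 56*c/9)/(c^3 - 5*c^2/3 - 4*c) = (-9*c^2 + 3*c + 56)/(3*(-3*c^2 + 5*c + 12))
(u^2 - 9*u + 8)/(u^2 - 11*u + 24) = (u - 1)/(u - 3)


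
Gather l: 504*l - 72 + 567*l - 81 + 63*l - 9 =1134*l - 162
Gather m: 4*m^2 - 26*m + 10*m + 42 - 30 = 4*m^2 - 16*m + 12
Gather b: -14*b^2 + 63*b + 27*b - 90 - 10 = -14*b^2 + 90*b - 100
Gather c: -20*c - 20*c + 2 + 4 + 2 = 8 - 40*c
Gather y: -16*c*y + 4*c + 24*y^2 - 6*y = 4*c + 24*y^2 + y*(-16*c - 6)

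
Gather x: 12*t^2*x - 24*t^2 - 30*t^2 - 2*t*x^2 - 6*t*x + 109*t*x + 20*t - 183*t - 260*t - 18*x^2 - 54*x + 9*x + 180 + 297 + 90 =-54*t^2 - 423*t + x^2*(-2*t - 18) + x*(12*t^2 + 103*t - 45) + 567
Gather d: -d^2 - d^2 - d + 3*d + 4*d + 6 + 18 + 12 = -2*d^2 + 6*d + 36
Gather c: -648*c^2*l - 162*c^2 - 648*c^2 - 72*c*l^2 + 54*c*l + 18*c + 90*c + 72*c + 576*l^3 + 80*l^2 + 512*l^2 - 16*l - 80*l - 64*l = c^2*(-648*l - 810) + c*(-72*l^2 + 54*l + 180) + 576*l^3 + 592*l^2 - 160*l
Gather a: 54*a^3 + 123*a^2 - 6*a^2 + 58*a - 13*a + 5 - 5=54*a^3 + 117*a^2 + 45*a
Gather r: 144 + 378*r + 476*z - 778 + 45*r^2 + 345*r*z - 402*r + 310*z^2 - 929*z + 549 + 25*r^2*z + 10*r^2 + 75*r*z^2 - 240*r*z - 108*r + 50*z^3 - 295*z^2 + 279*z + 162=r^2*(25*z + 55) + r*(75*z^2 + 105*z - 132) + 50*z^3 + 15*z^2 - 174*z + 77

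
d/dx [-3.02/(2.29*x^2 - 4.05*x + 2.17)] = (13.8316*x - 12.231)/(2.29*x^2 - 4.05*x + 2.17)^2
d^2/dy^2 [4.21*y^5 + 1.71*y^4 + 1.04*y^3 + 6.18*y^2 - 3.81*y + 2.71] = 84.2*y^3 + 20.52*y^2 + 6.24*y + 12.36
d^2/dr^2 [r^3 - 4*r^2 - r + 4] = 6*r - 8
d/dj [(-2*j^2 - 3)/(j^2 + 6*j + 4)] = 2*(-6*j^2 - 5*j + 9)/(j^4 + 12*j^3 + 44*j^2 + 48*j + 16)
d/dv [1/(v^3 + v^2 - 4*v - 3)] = (-3*v^2 - 2*v + 4)/(v^3 + v^2 - 4*v - 3)^2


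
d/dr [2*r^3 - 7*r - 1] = 6*r^2 - 7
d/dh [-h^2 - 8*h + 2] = -2*h - 8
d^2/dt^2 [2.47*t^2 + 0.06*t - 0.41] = 4.94000000000000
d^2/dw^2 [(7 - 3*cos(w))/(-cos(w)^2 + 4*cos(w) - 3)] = (-27*(1 - cos(2*w))^2*cos(w)/4 + 4*(1 - cos(2*w))^2 + 309*cos(w)/2 - 9*cos(2*w) - 12*cos(3*w) + 3*cos(5*w)/2 - 135)/((cos(w) - 3)^3*(cos(w) - 1)^3)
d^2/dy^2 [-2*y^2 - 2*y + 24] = -4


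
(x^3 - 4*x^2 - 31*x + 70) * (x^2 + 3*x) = x^5 - x^4 - 43*x^3 - 23*x^2 + 210*x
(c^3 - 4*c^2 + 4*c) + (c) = c^3 - 4*c^2 + 5*c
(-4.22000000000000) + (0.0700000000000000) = -4.15000000000000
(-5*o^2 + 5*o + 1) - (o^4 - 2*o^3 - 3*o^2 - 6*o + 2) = -o^4 + 2*o^3 - 2*o^2 + 11*o - 1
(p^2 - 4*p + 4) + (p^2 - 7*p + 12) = 2*p^2 - 11*p + 16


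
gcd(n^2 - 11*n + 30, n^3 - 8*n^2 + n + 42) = 1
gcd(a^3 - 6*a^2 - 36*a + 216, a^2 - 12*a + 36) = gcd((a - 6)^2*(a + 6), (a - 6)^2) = a^2 - 12*a + 36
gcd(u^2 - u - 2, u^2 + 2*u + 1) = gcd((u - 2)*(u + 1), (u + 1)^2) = u + 1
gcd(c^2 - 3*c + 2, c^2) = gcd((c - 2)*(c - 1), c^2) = 1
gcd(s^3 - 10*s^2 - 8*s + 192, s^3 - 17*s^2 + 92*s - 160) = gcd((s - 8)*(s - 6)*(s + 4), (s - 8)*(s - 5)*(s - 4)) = s - 8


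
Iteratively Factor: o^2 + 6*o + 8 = (o + 4)*(o + 2)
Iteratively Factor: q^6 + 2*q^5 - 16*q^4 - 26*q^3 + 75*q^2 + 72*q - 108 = (q - 3)*(q^5 + 5*q^4 - q^3 - 29*q^2 - 12*q + 36) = (q - 3)*(q + 3)*(q^4 + 2*q^3 - 7*q^2 - 8*q + 12) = (q - 3)*(q - 2)*(q + 3)*(q^3 + 4*q^2 + q - 6) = (q - 3)*(q - 2)*(q + 2)*(q + 3)*(q^2 + 2*q - 3) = (q - 3)*(q - 2)*(q + 2)*(q + 3)^2*(q - 1)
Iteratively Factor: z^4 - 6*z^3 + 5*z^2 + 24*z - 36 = (z - 2)*(z^3 - 4*z^2 - 3*z + 18) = (z - 2)*(z + 2)*(z^2 - 6*z + 9) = (z - 3)*(z - 2)*(z + 2)*(z - 3)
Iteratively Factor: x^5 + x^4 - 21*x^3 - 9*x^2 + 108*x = (x)*(x^4 + x^3 - 21*x^2 - 9*x + 108) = x*(x - 3)*(x^3 + 4*x^2 - 9*x - 36) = x*(x - 3)*(x + 4)*(x^2 - 9) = x*(x - 3)*(x + 3)*(x + 4)*(x - 3)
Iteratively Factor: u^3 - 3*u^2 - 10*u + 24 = (u - 2)*(u^2 - u - 12) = (u - 2)*(u + 3)*(u - 4)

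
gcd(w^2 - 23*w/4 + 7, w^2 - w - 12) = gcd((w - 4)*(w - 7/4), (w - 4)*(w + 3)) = w - 4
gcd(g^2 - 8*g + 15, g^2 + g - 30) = g - 5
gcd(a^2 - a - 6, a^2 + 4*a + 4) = a + 2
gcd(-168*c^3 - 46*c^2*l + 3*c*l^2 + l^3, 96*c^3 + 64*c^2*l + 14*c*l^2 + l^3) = 24*c^2 + 10*c*l + l^2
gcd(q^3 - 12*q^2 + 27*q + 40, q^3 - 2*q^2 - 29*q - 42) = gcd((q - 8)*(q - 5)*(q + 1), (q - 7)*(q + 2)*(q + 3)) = 1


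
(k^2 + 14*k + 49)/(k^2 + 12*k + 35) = (k + 7)/(k + 5)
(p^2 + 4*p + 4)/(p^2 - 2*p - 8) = (p + 2)/(p - 4)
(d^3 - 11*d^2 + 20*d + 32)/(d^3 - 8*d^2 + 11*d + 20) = (d - 8)/(d - 5)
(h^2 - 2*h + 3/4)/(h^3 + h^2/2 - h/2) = (h - 3/2)/(h*(h + 1))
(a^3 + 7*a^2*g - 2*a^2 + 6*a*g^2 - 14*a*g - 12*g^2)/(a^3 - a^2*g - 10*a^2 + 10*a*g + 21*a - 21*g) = (a^3 + 7*a^2*g - 2*a^2 + 6*a*g^2 - 14*a*g - 12*g^2)/(a^3 - a^2*g - 10*a^2 + 10*a*g + 21*a - 21*g)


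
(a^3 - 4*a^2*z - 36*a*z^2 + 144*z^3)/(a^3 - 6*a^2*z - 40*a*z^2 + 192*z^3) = (-a + 6*z)/(-a + 8*z)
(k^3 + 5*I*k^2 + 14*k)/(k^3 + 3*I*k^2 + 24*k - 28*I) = k/(k - 2*I)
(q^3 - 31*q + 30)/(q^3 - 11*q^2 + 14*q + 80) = (q^2 + 5*q - 6)/(q^2 - 6*q - 16)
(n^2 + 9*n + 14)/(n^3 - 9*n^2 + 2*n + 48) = (n + 7)/(n^2 - 11*n + 24)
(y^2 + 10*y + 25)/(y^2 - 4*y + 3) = (y^2 + 10*y + 25)/(y^2 - 4*y + 3)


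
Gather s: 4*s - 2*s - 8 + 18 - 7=2*s + 3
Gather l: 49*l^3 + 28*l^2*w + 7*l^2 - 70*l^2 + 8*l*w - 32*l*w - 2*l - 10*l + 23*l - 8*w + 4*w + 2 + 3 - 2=49*l^3 + l^2*(28*w - 63) + l*(11 - 24*w) - 4*w + 3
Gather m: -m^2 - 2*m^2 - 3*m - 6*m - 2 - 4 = -3*m^2 - 9*m - 6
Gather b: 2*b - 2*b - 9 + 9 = 0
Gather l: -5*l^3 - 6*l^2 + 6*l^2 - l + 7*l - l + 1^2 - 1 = -5*l^3 + 5*l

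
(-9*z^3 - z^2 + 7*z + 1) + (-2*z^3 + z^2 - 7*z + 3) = 4 - 11*z^3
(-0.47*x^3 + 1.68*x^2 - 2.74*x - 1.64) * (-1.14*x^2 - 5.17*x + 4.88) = 0.5358*x^5 + 0.5147*x^4 - 7.8556*x^3 + 24.2338*x^2 - 4.8924*x - 8.0032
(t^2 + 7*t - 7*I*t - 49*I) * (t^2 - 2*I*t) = t^4 + 7*t^3 - 9*I*t^3 - 14*t^2 - 63*I*t^2 - 98*t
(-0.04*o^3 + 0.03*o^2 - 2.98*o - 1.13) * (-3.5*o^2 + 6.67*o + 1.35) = 0.14*o^5 - 0.3718*o^4 + 10.5761*o^3 - 15.8811*o^2 - 11.5601*o - 1.5255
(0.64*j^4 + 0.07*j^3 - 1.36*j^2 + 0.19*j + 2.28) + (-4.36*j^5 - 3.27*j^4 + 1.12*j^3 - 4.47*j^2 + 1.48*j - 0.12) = -4.36*j^5 - 2.63*j^4 + 1.19*j^3 - 5.83*j^2 + 1.67*j + 2.16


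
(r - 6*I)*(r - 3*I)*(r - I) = r^3 - 10*I*r^2 - 27*r + 18*I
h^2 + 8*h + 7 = (h + 1)*(h + 7)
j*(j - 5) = j^2 - 5*j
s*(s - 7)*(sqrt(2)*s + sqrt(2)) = sqrt(2)*s^3 - 6*sqrt(2)*s^2 - 7*sqrt(2)*s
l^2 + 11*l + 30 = (l + 5)*(l + 6)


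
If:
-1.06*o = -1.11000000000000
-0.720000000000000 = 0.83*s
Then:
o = 1.05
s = -0.87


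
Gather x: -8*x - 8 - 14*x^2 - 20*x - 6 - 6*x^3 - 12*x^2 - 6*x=-6*x^3 - 26*x^2 - 34*x - 14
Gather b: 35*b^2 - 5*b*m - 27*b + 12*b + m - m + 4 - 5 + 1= 35*b^2 + b*(-5*m - 15)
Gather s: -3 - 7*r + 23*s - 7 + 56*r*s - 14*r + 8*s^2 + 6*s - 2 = -21*r + 8*s^2 + s*(56*r + 29) - 12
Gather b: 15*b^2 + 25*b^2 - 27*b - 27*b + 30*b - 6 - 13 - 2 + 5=40*b^2 - 24*b - 16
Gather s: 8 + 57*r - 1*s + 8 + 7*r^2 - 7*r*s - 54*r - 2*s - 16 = 7*r^2 + 3*r + s*(-7*r - 3)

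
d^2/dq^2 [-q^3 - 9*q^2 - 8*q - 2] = -6*q - 18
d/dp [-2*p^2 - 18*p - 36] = -4*p - 18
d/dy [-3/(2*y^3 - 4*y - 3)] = 6*(3*y^2 - 2)/(-2*y^3 + 4*y + 3)^2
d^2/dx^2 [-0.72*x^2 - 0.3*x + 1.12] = -1.44000000000000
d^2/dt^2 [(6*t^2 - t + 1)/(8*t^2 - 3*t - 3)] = 32*(5*t^3 + 39*t^2 - 9*t + 6)/(512*t^6 - 576*t^5 - 360*t^4 + 405*t^3 + 135*t^2 - 81*t - 27)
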